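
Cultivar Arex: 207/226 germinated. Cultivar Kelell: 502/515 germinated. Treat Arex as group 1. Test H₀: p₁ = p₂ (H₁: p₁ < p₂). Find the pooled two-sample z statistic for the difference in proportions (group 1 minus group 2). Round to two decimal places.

z = -3.63

p̂₁ = 207/226 = 0.91593, p̂₂ = 502/515 = 0.97476.
Pooled p̂ = (207+502)/(226+515) = 709/741 = 0.95682.
SE = √(0.04132 × 0.00636653) = 0.01622.
z = (0.91593 − 0.97476)/0.01622 = -0.05883/0.01622 = -3.63.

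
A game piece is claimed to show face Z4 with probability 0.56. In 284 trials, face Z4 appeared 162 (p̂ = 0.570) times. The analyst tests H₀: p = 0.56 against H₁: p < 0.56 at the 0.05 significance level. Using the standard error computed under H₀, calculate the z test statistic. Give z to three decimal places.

z = 0.354

p̂ = 162/284 ≈ 0.57042.
Standard error under H₀: √(0.56×0.44/284) = 0.02946.
z = (0.57042 − 0.56)/0.02946 = 0.01042/0.02946 = 0.354.
p-value = P(Z < 0.354) ≈ 0.6383, so at α = 0.05 we fail to reject H₀.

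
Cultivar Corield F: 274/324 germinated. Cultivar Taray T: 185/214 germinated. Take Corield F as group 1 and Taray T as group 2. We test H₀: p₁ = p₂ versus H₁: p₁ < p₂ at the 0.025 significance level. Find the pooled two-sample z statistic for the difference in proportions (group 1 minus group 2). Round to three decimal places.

z = -0.603

p̂₁ = 274/324 = 0.84568, p̂₂ = 185/214 = 0.86449.
Pooled p̂ = (274+185)/(324+214) = 459/538 = 0.85316.
SE = √(0.125278 × 0.00775932) = 0.03118.
z = (0.84568 − 0.86449)/0.03118 = -0.01881/0.03118 = -0.603.
p-value = P(Z < -0.603) ≈ 0.2732, so at α = 0.025 we fail to reject H₀.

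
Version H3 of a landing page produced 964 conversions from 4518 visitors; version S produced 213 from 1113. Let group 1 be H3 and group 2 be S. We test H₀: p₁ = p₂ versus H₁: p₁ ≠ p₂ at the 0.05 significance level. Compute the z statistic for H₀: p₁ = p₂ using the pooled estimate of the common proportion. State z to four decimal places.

z = 1.6164

p̂₁ = 964/4518 ≈ 0.213369, p̂₂ = 213/1113 ≈ 0.191375.
Pooled p̂ = (964+213)/(4518+1113) = 1177/5631 = 0.209021.
SE = √(0.165332 × 0.00111981) = 0.013607.
z = (0.213369 − 0.191375)/0.013607 = 0.021994/0.013607 = 1.6164.
p-value = 2·P(Z > 1.616) ≈ 0.1060, so at α = 0.05 we fail to reject H₀.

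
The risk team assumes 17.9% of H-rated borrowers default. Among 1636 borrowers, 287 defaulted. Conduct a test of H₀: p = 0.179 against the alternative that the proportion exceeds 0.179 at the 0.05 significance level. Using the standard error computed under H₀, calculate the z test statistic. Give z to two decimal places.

p̂ = 287/1636 = 0.1754.
SE = √(p₀(1−p₀)/n) = √(0.14696/1636) = 0.0095.
z = (0.1754 − 0.179)/0.0095 = -0.0036/0.0095 = -0.38.
p-value = P(Z > -0.377) ≈ 0.6469. With α = 0.05, fail to reject H₀.

z = -0.38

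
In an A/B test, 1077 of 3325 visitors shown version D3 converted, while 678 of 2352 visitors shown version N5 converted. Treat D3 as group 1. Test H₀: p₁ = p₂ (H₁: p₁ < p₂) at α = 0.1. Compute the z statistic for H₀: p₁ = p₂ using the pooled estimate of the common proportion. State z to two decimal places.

p̂₁ = 1077/3325 = 0.32391, p̂₂ = 678/2352 = 0.28827.
Pooled p̂ = (1077+678)/(3325+2352) = 1755/5677 = 0.30914.
SE = √(p̂(1−p̂)(1/n₁+1/n₂)) = √(0.30914·0.69086·0.000725922) = √(0.000155038) = 0.01245.
z = (0.32391 − 0.28827)/0.01245 = 0.03564/0.01245 = 2.86.
p-value = P(Z < 2.863) ≈ 0.9979. With α = 0.1, fail to reject H₀.

z = 2.86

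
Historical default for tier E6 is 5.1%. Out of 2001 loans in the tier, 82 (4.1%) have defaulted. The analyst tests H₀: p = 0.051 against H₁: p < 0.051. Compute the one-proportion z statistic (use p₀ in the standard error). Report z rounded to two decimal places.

z = -2.04

p̂ = 82/2001 = 0.0410.
Standard error under H₀: √(0.051×0.949/2001) = 0.0049.
z = (0.0410 − 0.051)/0.0049 = -0.0100/0.0049 = -2.04.
p-value = P(Z < -2.037) ≈ 0.0208.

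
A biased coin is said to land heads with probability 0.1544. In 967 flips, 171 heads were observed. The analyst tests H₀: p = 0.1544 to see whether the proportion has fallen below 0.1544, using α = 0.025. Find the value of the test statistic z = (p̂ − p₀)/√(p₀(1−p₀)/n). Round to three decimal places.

z = 1.931

p̂ = 171/967 ≈ 0.17684.
Standard error under H₀: √(0.1544×0.8456/967) = 0.01162.
z = (0.17684 − 0.1544)/0.01162 = 0.02244/0.01162 = 1.931.
p-value = P(Z < 1.931) ≈ 0.9732, so at α = 0.025 we fail to reject H₀.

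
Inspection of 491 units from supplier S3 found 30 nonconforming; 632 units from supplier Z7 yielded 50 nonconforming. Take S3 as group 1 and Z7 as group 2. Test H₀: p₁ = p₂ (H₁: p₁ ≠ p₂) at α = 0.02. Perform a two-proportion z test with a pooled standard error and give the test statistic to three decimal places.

z = -1.164

p̂₁ = 30/491 = 0.06110, p̂₂ = 50/632 = 0.07911.
Pooled p̂ = (30+50)/(491+632) = 80/1123 = 0.07124.
SE = √(0.0661629 × 0.00361894) = 0.01547.
z = (0.06110 − 0.07911)/0.01547 = -0.01801/0.01547 = -1.164.
Two-sided p-value ≈ 2·Φ(−1.164) = 0.2444. With α = 0.02, fail to reject H₀.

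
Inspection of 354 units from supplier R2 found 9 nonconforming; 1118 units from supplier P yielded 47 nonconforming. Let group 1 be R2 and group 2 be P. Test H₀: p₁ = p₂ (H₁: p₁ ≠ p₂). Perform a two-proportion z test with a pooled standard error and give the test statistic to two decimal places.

p̂₁ = 9/354 ≈ 0.0254, p̂₂ = 47/1118 ≈ 0.0420.
Pooled p̂ = (9+47)/(354+1118) = 56/1472 = 0.0380.
SE = √(p̂(1−p̂)(1/n₁+1/n₂)) = √(0.0380·0.9620·0.00371931) = √(0.000136113) = 0.0117.
z = (0.0254 − 0.0420)/0.0117 = -0.0166/0.0117 = -1.42.

z = -1.42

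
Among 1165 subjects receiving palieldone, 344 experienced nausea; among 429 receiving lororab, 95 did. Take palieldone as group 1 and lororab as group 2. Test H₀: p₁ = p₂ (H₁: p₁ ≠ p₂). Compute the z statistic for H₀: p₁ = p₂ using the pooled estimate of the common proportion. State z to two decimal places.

z = 2.93

p̂₁ = 344/1165 ≈ 0.2953, p̂₂ = 95/429 ≈ 0.2214.
Pooled p̂ = (344+95)/(1165+429) = 439/1594 = 0.2754.
SE = √(0.199558 × 0.00318937) = 0.0252.
z = (0.2953 − 0.2214)/0.0252 = 0.0739/0.0252 = 2.93.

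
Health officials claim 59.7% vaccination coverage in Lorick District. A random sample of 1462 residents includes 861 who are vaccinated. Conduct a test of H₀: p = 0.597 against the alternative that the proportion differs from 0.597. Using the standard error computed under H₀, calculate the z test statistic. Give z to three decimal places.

p̂ = 861/1462 = 0.58892.
Under H₀, SE = √(0.597·0.403/1462) = √(0.000164563) = 0.01283.
z = (0.58892 − 0.597)/0.01283 = -0.00808/0.01283 = -0.630.
p-value = 2·P(Z > 0.630) ≈ 0.5287.

z = -0.630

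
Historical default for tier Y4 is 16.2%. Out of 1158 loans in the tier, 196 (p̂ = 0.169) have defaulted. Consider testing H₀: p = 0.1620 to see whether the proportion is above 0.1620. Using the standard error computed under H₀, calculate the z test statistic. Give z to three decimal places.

p̂ = 196/1158 ≈ 0.16926.
SE = √(p₀(1−p₀)/n) = √(0.13576/1158) = 0.01083.
z = (0.16926 − 0.162)/0.01083 = 0.00726/0.01083 = 0.670.
p-value = P(Z > 0.670) ≈ 0.2513.

z = 0.670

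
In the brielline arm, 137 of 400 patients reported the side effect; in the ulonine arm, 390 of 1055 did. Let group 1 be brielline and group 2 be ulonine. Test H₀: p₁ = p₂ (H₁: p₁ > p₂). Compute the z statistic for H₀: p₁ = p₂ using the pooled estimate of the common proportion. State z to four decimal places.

z = -0.9627

p̂₁ = 137/400 = 0.342500, p̂₂ = 390/1055 = 0.369668.
Pooled p̂ = (137+390)/(400+1055) = 527/1455 = 0.362199.
SE = √(p̂(1−p̂)(1/n₁+1/n₂)) = √(0.362199·0.637801·0.00344787) = √(0.000796495) = 0.028222.
z = (0.342500 − 0.369668)/0.028222 = -0.027168/0.028222 = -0.9627.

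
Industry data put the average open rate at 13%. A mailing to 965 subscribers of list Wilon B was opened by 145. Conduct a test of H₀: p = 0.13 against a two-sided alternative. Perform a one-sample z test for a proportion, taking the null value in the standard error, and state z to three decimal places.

z = 1.871

p̂ = 145/965 = 0.15026.
Under H₀, SE = √(0.13·0.87/965) = √(0.000117202) = 0.01083.
z = (0.15026 − 0.13)/0.01083 = 0.02026/0.01083 = 1.871.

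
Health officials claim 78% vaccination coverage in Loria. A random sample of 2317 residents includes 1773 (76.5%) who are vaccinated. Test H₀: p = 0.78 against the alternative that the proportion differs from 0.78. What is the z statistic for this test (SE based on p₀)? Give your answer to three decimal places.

p̂ = 1773/2317 = 0.76521.
SE = √(p₀(1−p₀)/n) = √(0.1716/2317) = 0.00861.
z = (0.76521 − 0.78)/0.00861 = -0.01479/0.00861 = -1.718.
p-value = 2·P(Z > 1.718) ≈ 0.0858.

z = -1.718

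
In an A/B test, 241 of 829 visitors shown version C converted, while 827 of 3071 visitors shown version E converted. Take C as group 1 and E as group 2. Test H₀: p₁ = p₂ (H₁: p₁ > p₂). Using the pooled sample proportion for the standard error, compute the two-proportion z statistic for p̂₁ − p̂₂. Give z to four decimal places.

z = 1.2272

p̂₁ = 241/829 ≈ 0.290712, p̂₂ = 827/3071 ≈ 0.269293.
Pooled p̂ = (241+827)/(829+3071) = 1068/3900 = 0.273846.
SE = √(p̂(1−p̂)(1/n₁+1/n₂)) = √(0.273846·0.726154·0.0015319) = √(0.000304625) = 0.017454.
z = (0.290712 − 0.269293)/0.017454 = 0.021419/0.017454 = 1.2272.
p-value = P(Z > 1.227) ≈ 0.1099.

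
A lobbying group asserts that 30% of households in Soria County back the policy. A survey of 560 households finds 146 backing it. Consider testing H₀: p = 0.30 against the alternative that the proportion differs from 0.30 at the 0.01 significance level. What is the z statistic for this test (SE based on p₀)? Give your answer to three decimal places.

z = -2.029

p̂ = 146/560 ≈ 0.26071.
SE = √(p₀(1−p₀)/n) = √(0.21/560) = 0.01936.
z = (0.26071 − 0.3)/0.01936 = -0.03929/0.01936 = -2.029.
Two-sided p-value ≈ 2·Φ(−2.029) = 0.0425. With α = 0.01, fail to reject H₀.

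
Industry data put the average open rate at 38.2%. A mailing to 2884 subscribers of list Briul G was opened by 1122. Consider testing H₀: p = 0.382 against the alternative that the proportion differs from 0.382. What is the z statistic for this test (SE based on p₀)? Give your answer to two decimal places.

p̂ = 1122/2884 ≈ 0.3890.
Standard error under H₀: √(0.382×0.618/2884) = 0.0090.
z = (0.3890 − 0.382)/0.0090 = 0.0070/0.0090 = 0.78.
p-value = 2·P(Z > 0.778) ≈ 0.4363.

z = 0.78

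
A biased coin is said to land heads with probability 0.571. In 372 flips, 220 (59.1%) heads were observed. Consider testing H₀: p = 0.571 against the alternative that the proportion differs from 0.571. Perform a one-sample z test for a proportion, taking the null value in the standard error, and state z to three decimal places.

p̂ = 220/372 = 0.59140.
Under H₀, SE = √(0.571·0.429/372) = √(0.000658492) = 0.02566.
z = (0.59140 − 0.571)/0.02566 = 0.02040/0.02566 = 0.795.
p-value = 2·P(Z > 0.795) ≈ 0.4267.

z = 0.795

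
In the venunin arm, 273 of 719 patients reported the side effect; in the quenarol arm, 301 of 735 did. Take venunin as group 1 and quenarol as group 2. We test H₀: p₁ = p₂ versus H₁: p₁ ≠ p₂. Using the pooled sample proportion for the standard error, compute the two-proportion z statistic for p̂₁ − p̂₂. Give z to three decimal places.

p̂₁ = 273/719 ≈ 0.37969, p̂₂ = 301/735 ≈ 0.40952.
Pooled p̂ = (273+301)/(719+735) = 574/1454 = 0.39477.
SE = √(p̂(1−p̂)(1/n₁+1/n₂)) = √(0.39477·0.60523·0.00275136) = √(0.000657376) = 0.02564.
z = (0.37969 − 0.40952)/0.02564 = -0.02983/0.02564 = -1.163.

z = -1.163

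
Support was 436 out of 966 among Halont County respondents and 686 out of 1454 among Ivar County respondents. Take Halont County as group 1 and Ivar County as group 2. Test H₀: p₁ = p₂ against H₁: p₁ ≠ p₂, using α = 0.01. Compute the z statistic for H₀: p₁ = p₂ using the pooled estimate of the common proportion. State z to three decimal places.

z = -0.988

p̂₁ = 436/966 = 0.45135, p̂₂ = 686/1454 = 0.47180.
Pooled p̂ = (436+686)/(966+1454) = 1122/2420 = 0.46364.
SE = √(p̂(1−p̂)(1/n₁+1/n₂)) = √(0.46364·0.53636·0.00172295) = √(0.00042846) = 0.02070.
z = (0.45135 − 0.47180)/0.02070 = -0.02045/0.02070 = -0.988.
p-value = 2·P(Z > 0.988) ≈ 0.3230, so at α = 0.01 we fail to reject H₀.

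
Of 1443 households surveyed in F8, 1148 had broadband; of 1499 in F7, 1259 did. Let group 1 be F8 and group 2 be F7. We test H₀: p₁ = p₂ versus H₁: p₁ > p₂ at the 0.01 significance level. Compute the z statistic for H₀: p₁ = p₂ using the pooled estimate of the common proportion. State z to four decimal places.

p̂₁ = 1148/1443 ≈ 0.795565, p̂₂ = 1259/1499 ≈ 0.839893.
Pooled p̂ = (1148+1259)/(1443+1499) = 2407/2942 = 0.818151.
SE = √(p̂(1−p̂)(1/n₁+1/n₂)) = √(0.818151·0.181849·0.00136011) = √(0.000202357) = 0.014225.
z = (0.795565 − 0.839893)/0.014225 = -0.044328/0.014225 = -3.1162.
p-value = P(Z > -3.116) ≈ 0.9991. With α = 0.01, fail to reject H₀.

z = -3.1162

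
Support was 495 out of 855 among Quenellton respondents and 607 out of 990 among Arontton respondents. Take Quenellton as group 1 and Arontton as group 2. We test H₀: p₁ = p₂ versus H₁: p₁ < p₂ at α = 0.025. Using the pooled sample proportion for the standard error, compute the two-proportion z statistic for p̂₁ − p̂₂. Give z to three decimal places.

z = -1.493

p̂₁ = 495/855 = 0.57895, p̂₂ = 607/990 = 0.61313.
Pooled p̂ = (495+607)/(855+990) = 1102/1845 = 0.59729.
SE = √(0.240535 × 0.00217969) = 0.02290.
z = (0.57895 − 0.61313)/0.02290 = -0.03418/0.02290 = -1.493.
p-value = P(Z < -1.493) ≈ 0.0677, so at α = 0.025 we fail to reject H₀.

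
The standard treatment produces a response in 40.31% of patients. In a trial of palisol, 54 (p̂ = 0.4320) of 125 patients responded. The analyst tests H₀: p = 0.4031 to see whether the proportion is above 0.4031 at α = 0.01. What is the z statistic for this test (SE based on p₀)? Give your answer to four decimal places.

p̂ = 54/125 = 0.432000.
Under H₀, SE = √(0.4031·0.5969/125) = √(0.00192488) = 0.043873.
z = (0.432000 − 0.4031)/0.043873 = 0.028900/0.043873 = 0.6587.
p-value = P(Z > 0.659) ≈ 0.2550. With α = 0.01, fail to reject H₀.

z = 0.6587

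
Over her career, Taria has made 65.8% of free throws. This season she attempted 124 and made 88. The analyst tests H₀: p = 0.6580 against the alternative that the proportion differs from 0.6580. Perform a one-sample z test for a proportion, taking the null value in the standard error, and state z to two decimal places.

p̂ = 88/124 ≈ 0.7097.
Standard error under H₀: √(0.658×0.342/124) = 0.0426.
z = (0.7097 − 0.658)/0.0426 = 0.0517/0.0426 = 1.21.

z = 1.21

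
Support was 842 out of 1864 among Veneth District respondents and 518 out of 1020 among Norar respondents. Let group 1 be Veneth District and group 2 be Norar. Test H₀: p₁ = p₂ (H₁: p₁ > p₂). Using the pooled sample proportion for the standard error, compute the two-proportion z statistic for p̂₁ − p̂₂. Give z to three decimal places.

p̂₁ = 842/1864 = 0.45172, p̂₂ = 518/1020 = 0.50784.
Pooled p̂ = (842+518)/(1864+1020) = 1360/2884 = 0.47157.
SE = √(0.249192 × 0.00151687) = 0.01944.
z = (0.45172 − 0.50784)/0.01944 = -0.05612/0.01944 = -2.887.

z = -2.887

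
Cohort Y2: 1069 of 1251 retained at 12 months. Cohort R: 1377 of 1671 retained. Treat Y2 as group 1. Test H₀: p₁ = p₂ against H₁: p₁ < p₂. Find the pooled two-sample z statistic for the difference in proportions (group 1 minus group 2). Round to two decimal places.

p̂₁ = 1069/1251 ≈ 0.85452, p̂₂ = 1377/1671 ≈ 0.82406.
Pooled p̂ = (1069+1377)/(1251+1671) = 2446/2922 = 0.83710.
SE = √(0.136365 × 0.0013978) = 0.01381.
z = (0.85452 − 0.82406)/0.01381 = 0.03046/0.01381 = 2.21.

z = 2.21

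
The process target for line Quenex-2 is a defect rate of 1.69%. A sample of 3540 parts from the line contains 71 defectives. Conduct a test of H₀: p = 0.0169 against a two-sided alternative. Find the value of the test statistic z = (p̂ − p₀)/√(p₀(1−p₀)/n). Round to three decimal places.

p̂ = 71/3540 = 0.020056.
Under H₀, SE = √(0.0169·0.9831/3540) = √(4.69333e-06) = 0.002166.
z = (0.020056 − 0.0169)/0.002166 = 0.003156/0.002166 = 1.457.
p-value = 2·P(Z > 1.457) ≈ 0.1451.

z = 1.457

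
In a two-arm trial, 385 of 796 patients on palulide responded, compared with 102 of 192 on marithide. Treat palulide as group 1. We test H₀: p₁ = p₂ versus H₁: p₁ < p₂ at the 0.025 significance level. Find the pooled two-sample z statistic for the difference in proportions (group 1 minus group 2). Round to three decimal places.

p̂₁ = 385/796 ≈ 0.48367, p̂₂ = 102/192 ≈ 0.53125.
Pooled p̂ = (385+102)/(796+192) = 487/988 = 0.49291.
SE = √(p̂(1−p̂)(1/n₁+1/n₂)) = √(0.49291·0.50709·0.00646461) = √(0.00161583) = 0.04020.
z = (0.48367 − 0.53125)/0.04020 = -0.04758/0.04020 = -1.184.
p-value = P(Z < -1.184) ≈ 0.1183, so at α = 0.025 we fail to reject H₀.

z = -1.184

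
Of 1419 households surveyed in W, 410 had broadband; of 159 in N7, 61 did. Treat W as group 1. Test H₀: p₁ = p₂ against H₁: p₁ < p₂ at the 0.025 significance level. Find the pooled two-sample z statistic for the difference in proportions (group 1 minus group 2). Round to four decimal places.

z = -2.4749

p̂₁ = 410/1419 ≈ 0.2889359, p̂₂ = 61/159 ≈ 0.3836478.
Pooled p̂ = (410+61)/(1419+159) = 471/1578 = 0.2984791.
SE = √(0.209389 × 0.00699403) = 0.0382685.
z = (0.2889359 − 0.3836478)/0.0382685 = -0.0947119/0.0382685 = -2.4749.
p-value = P(Z < -2.475) ≈ 0.0067; since p < α = 0.025, reject H₀.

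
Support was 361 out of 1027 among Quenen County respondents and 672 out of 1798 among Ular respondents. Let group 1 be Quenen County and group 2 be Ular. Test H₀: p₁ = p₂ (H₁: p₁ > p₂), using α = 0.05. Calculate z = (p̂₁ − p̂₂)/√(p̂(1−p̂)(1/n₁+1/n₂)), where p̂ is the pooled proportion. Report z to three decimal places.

z = -1.181

p̂₁ = 361/1027 ≈ 0.351509, p̂₂ = 672/1798 ≈ 0.373749.
Pooled p̂ = (361+672)/(1027+1798) = 1033/2825 = 0.365664.
SE = √(p̂(1−p̂)(1/n₁+1/n₂)) = √(0.365664·0.634336·0.00152988) = √(0.000354862) = 0.018838.
z = (0.351509 − 0.373749)/0.018838 = -0.022240/0.018838 = -1.181.
p-value = P(Z > -1.181) ≈ 0.8811. With α = 0.05, fail to reject H₀.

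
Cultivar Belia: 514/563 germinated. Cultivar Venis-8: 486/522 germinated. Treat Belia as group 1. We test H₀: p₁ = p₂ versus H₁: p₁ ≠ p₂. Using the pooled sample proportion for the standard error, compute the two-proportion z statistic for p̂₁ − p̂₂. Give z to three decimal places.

z = -1.107

p̂₁ = 514/563 = 0.912966, p̂₂ = 486/522 = 0.931034.
Pooled p̂ = (514+486)/(563+522) = 1000/1085 = 0.921659.
SE = √(p̂(1−p̂)(1/n₁+1/n₂)) = √(0.921659·0.078341·0.00369191) = √(0.000266569) = 0.016327.
z = (0.912966 − 0.931034)/0.016327 = -0.018068/0.016327 = -1.107.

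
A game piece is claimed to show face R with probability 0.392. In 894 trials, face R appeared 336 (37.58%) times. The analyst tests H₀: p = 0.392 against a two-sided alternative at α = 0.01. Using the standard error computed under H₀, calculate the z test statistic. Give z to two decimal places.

p̂ = 336/894 = 0.3758.
Under H₀, SE = √(0.392·0.608/894) = √(0.000266595) = 0.0163.
z = (0.3758 − 0.392)/0.0163 = -0.0162/0.0163 = -0.99.
p-value = 2·P(Z > 0.990) ≈ 0.3223. With α = 0.01, fail to reject H₀.

z = -0.99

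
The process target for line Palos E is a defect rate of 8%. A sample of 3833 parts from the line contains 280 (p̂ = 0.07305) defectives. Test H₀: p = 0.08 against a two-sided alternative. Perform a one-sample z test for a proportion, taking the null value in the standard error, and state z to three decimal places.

z = -1.586

p̂ = 280/3833 = 0.073050.
SE = √(p₀(1−p₀)/n) = √(0.0736/3833) = 0.004382.
z = (0.073050 − 0.08)/0.004382 = -0.006950/0.004382 = -1.586.
Two-sided p-value ≈ 2·Φ(−1.586) = 0.1127.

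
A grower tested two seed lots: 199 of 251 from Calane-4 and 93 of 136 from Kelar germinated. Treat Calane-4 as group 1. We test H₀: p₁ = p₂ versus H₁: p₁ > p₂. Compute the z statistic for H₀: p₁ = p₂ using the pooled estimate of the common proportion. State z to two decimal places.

p̂₁ = 199/251 = 0.7928, p̂₂ = 93/136 = 0.6838.
Pooled p̂ = (199+93)/(251+136) = 292/387 = 0.7545.
SE = √(p̂(1−p̂)(1/n₁+1/n₂)) = √(0.7545·0.2455·0.011337) = √(0.00209982) = 0.0458.
z = (0.7928 − 0.6838)/0.0458 = 0.1090/0.0458 = 2.38.
p-value = P(Z > 2.379) ≈ 0.0087.

z = 2.38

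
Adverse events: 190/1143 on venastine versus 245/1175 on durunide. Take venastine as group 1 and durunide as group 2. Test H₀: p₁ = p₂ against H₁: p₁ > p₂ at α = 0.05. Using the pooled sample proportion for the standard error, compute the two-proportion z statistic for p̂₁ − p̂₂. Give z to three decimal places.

z = -2.607

p̂₁ = 190/1143 ≈ 0.16623, p̂₂ = 245/1175 ≈ 0.20851.
Pooled p̂ = (190+245)/(1143+1175) = 435/2318 = 0.18766.
SE = √(0.152445 × 0.00172595) = 0.01622.
z = (0.16623 − 0.20851)/0.01622 = -0.04228/0.01622 = -2.607.
p-value = P(Z > -2.607) ≈ 0.9954; since p > α = 0.05, fail to reject H₀.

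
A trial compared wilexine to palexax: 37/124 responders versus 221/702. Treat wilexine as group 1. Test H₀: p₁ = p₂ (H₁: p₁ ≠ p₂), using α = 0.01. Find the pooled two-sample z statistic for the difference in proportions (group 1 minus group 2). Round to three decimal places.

p̂₁ = 37/124 ≈ 0.29839, p̂₂ = 221/702 ≈ 0.31481.
Pooled p̂ = (37+221)/(124+702) = 258/826 = 0.31235.
SE = √(0.214787 × 0.00948902) = 0.04515.
z = (0.29839 − 0.31481)/0.04515 = -0.01642/0.04515 = -0.364.
p-value = 2·P(Z > 0.364) ≈ 0.7159. With α = 0.01, fail to reject H₀.

z = -0.364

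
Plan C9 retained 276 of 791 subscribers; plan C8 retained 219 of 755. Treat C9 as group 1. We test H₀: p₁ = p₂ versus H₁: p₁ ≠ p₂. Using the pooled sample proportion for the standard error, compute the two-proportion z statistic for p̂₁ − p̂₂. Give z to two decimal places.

p̂₁ = 276/791 ≈ 0.3489, p̂₂ = 219/755 ≈ 0.2901.
Pooled p̂ = (276+219)/(791+755) = 495/1546 = 0.3202.
SE = √(p̂(1−p̂)(1/n₁+1/n₂)) = √(0.3202·0.6798·0.00258873) = √(0.000563475) = 0.0237.
z = (0.3489 − 0.2901)/0.0237 = 0.0588/0.0237 = 2.48.

z = 2.48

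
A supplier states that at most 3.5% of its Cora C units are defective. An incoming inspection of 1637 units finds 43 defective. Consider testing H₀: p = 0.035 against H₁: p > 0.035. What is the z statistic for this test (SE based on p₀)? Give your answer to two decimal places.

p̂ = 43/1637 = 0.02627.
Standard error under H₀: √(0.035×0.965/1637) = 0.00454.
z = (0.02627 − 0.035)/0.00454 = -0.00873/0.00454 = -1.92.
p-value = P(Z > -1.922) ≈ 0.9727.

z = -1.92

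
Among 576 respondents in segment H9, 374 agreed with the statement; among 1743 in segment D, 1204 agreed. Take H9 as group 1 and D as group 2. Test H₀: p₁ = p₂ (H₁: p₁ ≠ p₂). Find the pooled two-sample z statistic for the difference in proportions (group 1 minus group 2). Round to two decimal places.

z = -1.85

p̂₁ = 374/576 ≈ 0.6493, p̂₂ = 1204/1743 ≈ 0.6908.
Pooled p̂ = (374+1204)/(576+1743) = 1578/2319 = 0.6805.
SE = √(0.217432 × 0.00230983) = 0.0224.
z = (0.6493 − 0.6908)/0.0224 = -0.0415/0.0224 = -1.85.
p-value = 2·P(Z > 1.850) ≈ 0.0643.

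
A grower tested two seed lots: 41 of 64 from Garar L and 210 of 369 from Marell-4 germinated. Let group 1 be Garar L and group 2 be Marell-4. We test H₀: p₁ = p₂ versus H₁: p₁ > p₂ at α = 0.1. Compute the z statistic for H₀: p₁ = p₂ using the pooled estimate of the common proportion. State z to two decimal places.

z = 1.07

p̂₁ = 41/64 = 0.6406, p̂₂ = 210/369 = 0.5691.
Pooled p̂ = (41+210)/(64+369) = 251/433 = 0.5797.
SE = √(0.243652 × 0.018335) = 0.0668.
z = (0.6406 − 0.5691)/0.0668 = 0.0715/0.0668 = 1.07.
p-value = P(Z > 1.070) ≈ 0.1423. With α = 0.1, fail to reject H₀.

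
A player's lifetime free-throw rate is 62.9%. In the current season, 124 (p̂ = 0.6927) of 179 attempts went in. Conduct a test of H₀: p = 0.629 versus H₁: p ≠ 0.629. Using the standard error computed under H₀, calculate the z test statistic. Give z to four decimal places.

z = 1.7653

p̂ = 124/179 ≈ 0.6927374.
Under H₀, SE = √(0.629·0.371/179) = √(0.00130368) = 0.0361065.
z = (0.6927374 − 0.629)/0.0361065 = 0.0637374/0.0361065 = 1.7653.
p-value = 2·P(Z > 1.765) ≈ 0.0775.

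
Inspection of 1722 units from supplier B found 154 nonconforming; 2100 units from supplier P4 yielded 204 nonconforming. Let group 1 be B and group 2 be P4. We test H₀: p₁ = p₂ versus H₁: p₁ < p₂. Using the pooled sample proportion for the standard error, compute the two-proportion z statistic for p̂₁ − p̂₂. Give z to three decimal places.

p̂₁ = 154/1722 ≈ 0.08943, p̂₂ = 204/2100 ≈ 0.09714.
Pooled p̂ = (154+204)/(1722+2100) = 358/3822 = 0.09367.
SE = √(p̂(1−p̂)(1/n₁+1/n₂)) = √(0.09367·0.90633·0.00105691) = √(8.97259e-05) = 0.00947.
z = (0.08943 − 0.09714)/0.00947 = -0.00771/0.00947 = -0.814.

z = -0.814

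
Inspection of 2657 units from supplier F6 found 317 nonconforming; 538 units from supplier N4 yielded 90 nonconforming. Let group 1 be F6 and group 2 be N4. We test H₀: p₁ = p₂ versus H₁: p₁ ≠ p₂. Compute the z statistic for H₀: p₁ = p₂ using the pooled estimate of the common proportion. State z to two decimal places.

z = -3.04

p̂₁ = 317/2657 ≈ 0.1193, p̂₂ = 90/538 ≈ 0.1673.
Pooled p̂ = (317+90)/(2657+538) = 407/3195 = 0.1274.
SE = √(p̂(1−p̂)(1/n₁+1/n₂)) = √(0.1274·0.8726·0.0022351) = √(0.000248452) = 0.0158.
z = (0.1193 − 0.1673)/0.0158 = -0.0480/0.0158 = -3.04.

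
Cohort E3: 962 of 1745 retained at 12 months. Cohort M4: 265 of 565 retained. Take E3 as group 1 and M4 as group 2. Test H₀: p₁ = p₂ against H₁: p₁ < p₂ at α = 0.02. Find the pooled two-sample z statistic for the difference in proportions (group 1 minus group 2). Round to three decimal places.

p̂₁ = 962/1745 = 0.551289, p̂₂ = 265/565 = 0.469027.
Pooled p̂ = (962+265)/(1745+565) = 1227/2310 = 0.531169.
SE = √(0.249029 × 0.00234298) = 0.024155.
z = (0.551289 − 0.469027)/0.024155 = 0.082262/0.024155 = 3.406.
p-value = P(Z < 3.406) ≈ 0.9997. With α = 0.02, fail to reject H₀.

z = 3.406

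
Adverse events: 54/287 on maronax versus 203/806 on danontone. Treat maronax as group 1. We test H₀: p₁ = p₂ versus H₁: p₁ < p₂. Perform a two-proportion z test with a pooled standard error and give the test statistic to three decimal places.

p̂₁ = 54/287 ≈ 0.188153, p̂₂ = 203/806 ≈ 0.251861.
Pooled p̂ = (54+203)/(287+806) = 257/1093 = 0.235133.
SE = √(0.179845 × 0.00472502) = 0.029151.
z = (0.188153 − 0.251861)/0.029151 = -0.063708/0.029151 = -2.185.
p-value = P(Z < -2.185) ≈ 0.0144.

z = -2.185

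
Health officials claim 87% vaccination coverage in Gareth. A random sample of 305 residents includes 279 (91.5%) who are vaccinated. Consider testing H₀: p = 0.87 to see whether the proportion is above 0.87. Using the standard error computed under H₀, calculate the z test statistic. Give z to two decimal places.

z = 2.32

p̂ = 279/305 = 0.9148.
SE = √(p₀(1−p₀)/n) = √(0.1131/305) = 0.0193.
z = (0.9148 − 0.87)/0.0193 = 0.0448/0.0193 = 2.32.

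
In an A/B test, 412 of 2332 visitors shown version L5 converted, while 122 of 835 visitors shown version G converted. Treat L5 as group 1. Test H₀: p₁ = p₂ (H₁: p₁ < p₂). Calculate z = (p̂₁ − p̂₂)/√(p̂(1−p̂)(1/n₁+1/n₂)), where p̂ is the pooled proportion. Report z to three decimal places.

z = 2.024

p̂₁ = 412/2332 = 0.17667, p̂₂ = 122/835 = 0.14611.
Pooled p̂ = (412+122)/(2332+835) = 534/3167 = 0.16861.
SE = √(0.140183 × 0.00162642) = 0.01510.
z = (0.17667 − 0.14611)/0.01510 = 0.03056/0.01510 = 2.024.
p-value = P(Z < 2.024) ≈ 0.9785.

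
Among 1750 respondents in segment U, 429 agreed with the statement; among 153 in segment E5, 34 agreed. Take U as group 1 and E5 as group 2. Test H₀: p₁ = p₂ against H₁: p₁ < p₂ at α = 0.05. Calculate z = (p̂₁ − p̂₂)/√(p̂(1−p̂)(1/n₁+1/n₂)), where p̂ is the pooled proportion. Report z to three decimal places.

z = 0.634

p̂₁ = 429/1750 ≈ 0.24514, p̂₂ = 34/153 ≈ 0.22222.
Pooled p̂ = (429+34)/(1750+153) = 463/1903 = 0.24330.
SE = √(0.184105 × 0.00710738) = 0.03617.
z = (0.24514 − 0.22222)/0.03617 = 0.02292/0.03617 = 0.634.
p-value = P(Z < 0.634) ≈ 0.7368, so at α = 0.05 we fail to reject H₀.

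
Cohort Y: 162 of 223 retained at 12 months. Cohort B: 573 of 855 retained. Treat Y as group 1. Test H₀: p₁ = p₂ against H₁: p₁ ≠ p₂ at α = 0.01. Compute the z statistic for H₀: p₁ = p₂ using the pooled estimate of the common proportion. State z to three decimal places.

z = 1.607

p̂₁ = 162/223 ≈ 0.72646, p̂₂ = 573/855 ≈ 0.67018.
Pooled p̂ = (162+573)/(223+855) = 735/1078 = 0.68182.
SE = √(p̂(1−p̂)(1/n₁+1/n₂)) = √(0.68182·0.31818·0.0056539) = √(0.00122657) = 0.03502.
z = (0.72646 − 0.67018)/0.03502 = 0.05628/0.03502 = 1.607.
p-value = 2·P(Z > 1.607) ≈ 0.1080. With α = 0.01, fail to reject H₀.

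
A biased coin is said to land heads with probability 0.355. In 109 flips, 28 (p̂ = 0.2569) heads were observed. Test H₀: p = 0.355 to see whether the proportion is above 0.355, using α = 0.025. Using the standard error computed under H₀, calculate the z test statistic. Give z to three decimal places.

z = -2.141

p̂ = 28/109 = 0.25688.
SE = √(p₀(1−p₀)/n) = √(0.22897/109) = 0.04583.
z = (0.25688 − 0.355)/0.04583 = -0.09812/0.04583 = -2.141.
p-value = P(Z > -2.141) ≈ 0.9839. With α = 0.025, fail to reject H₀.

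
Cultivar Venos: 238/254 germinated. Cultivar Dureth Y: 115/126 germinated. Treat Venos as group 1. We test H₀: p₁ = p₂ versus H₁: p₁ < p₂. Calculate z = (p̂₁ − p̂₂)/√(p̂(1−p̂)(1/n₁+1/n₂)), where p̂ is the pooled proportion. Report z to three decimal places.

z = 0.868

p̂₁ = 238/254 ≈ 0.937008, p̂₂ = 115/126 ≈ 0.912698.
Pooled p̂ = (238+115)/(254+126) = 353/380 = 0.928947.
SE = √(0.0660042 × 0.0118735) = 0.027995.
z = (0.937008 − 0.912698)/0.027995 = 0.024310/0.027995 = 0.868.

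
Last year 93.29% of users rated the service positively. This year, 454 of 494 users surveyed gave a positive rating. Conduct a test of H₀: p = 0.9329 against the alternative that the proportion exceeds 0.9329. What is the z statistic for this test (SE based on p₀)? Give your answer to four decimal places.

p̂ = 454/494 ≈ 0.919028.
Under H₀, SE = √(0.9329·0.0671/494) = √(0.000126716) = 0.011257.
z = (0.919028 − 0.9329)/0.011257 = -0.013872/0.011257 = -1.2323.

z = -1.2323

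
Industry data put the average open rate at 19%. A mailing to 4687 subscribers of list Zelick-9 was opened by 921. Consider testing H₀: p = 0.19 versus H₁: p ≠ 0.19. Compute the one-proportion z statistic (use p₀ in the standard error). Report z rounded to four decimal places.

z = 1.1345

p̂ = 921/4687 ≈ 0.1965010.
Standard error under H₀: √(0.19×0.81/4687) = 0.0057302.
z = (0.1965010 − 0.19)/0.0057302 = 0.0065010/0.0057302 = 1.1345.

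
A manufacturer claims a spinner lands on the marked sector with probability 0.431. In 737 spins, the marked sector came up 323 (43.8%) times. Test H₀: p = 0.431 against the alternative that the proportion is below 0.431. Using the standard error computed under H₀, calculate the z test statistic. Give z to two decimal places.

p̂ = 323/737 = 0.4383.
Under H₀, SE = √(0.431·0.569/737) = √(0.000332753) = 0.0182.
z = (0.4383 − 0.431)/0.0182 = 0.0073/0.0182 = 0.40.

z = 0.40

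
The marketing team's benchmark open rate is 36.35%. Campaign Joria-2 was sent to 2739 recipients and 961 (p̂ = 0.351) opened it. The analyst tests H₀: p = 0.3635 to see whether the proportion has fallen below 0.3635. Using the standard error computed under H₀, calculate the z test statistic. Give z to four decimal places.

p̂ = 961/2739 ≈ 0.350858.
SE = √(p₀(1−p₀)/n) = √(0.23137/2739) = 0.009191.
z = (0.350858 − 0.3635)/0.009191 = -0.012642/0.009191 = -1.3755.

z = -1.3755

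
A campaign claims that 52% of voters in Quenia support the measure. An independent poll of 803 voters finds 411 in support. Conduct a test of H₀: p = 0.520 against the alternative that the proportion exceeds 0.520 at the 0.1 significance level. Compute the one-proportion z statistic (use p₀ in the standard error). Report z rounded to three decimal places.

p̂ = 411/803 = 0.51183.
Under H₀, SE = √(0.52·0.48/803) = √(0.000310834) = 0.01763.
z = (0.51183 − 0.52)/0.01763 = -0.00817/0.01763 = -0.463.
p-value = P(Z > -0.463) ≈ 0.6784; since p > α = 0.1, fail to reject H₀.

z = -0.463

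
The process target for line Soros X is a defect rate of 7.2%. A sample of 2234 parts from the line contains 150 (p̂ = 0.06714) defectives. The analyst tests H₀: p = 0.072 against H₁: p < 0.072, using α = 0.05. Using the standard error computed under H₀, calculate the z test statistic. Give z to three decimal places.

z = -0.888

p̂ = 150/2234 = 0.06714.
SE = √(p₀(1−p₀)/n) = √(0.066816/2234) = 0.00547.
z = (0.06714 − 0.072)/0.00547 = -0.00486/0.00547 = -0.888.
p-value = P(Z < -0.888) ≈ 0.1873, so at α = 0.05 we fail to reject H₀.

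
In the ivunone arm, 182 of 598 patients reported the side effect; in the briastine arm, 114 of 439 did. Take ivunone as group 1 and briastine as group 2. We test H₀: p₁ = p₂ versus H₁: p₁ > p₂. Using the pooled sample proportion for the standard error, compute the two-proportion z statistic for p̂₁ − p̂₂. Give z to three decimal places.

p̂₁ = 182/598 = 0.30435, p̂₂ = 114/439 = 0.25968.
Pooled p̂ = (182+114)/(598+439) = 296/1037 = 0.28544.
SE = √(0.203963 × 0.00395015) = 0.02838.
z = (0.30435 − 0.25968)/0.02838 = 0.04467/0.02838 = 1.574.

z = 1.574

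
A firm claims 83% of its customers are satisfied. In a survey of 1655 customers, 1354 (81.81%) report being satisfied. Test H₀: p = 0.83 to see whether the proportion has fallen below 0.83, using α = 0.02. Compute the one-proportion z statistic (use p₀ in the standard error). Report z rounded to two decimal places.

z = -1.29

p̂ = 1354/1655 = 0.8181.
SE = √(p₀(1−p₀)/n) = √(0.1411/1655) = 0.0092.
z = (0.8181 − 0.83)/0.0092 = -0.0119/0.0092 = -1.29.
p-value = P(Z < -1.286) ≈ 0.0992; since p > α = 0.02, fail to reject H₀.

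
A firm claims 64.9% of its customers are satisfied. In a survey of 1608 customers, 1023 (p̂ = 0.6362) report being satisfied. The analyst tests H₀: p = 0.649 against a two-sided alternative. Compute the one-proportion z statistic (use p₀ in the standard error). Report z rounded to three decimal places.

p̂ = 1023/1608 ≈ 0.63619.
SE = √(p₀(1−p₀)/n) = √(0.2278/1608) = 0.01190.
z = (0.63619 − 0.649)/0.01190 = -0.01281/0.01190 = -1.076.
Two-sided p-value ≈ 2·Φ(−1.076) = 0.2820.

z = -1.076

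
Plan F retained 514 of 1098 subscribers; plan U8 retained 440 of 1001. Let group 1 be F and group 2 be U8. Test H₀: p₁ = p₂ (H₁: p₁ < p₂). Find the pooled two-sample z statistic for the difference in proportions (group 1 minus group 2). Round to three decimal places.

p̂₁ = 514/1098 ≈ 0.468124, p̂₂ = 440/1001 ≈ 0.439560.
Pooled p̂ = (514+440)/(1098+1001) = 954/2099 = 0.454502.
SE = √(p̂(1−p̂)(1/n₁+1/n₂)) = √(0.454502·0.545498·0.00190975) = √(0.000473484) = 0.021760.
z = (0.468124 − 0.439560)/0.021760 = 0.028564/0.021760 = 1.313.
p-value = P(Z < 1.313) ≈ 0.9054.

z = 1.313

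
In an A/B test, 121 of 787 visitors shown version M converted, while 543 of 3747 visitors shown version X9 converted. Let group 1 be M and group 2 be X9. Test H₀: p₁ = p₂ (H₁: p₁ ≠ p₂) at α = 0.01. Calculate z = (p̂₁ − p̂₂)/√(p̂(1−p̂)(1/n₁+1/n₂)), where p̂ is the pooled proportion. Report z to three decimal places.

p̂₁ = 121/787 ≈ 0.15375, p̂₂ = 543/3747 ≈ 0.14492.
Pooled p̂ = (121+543)/(787+3747) = 664/4534 = 0.14645.
SE = √(p̂(1−p̂)(1/n₁+1/n₂)) = √(0.14645·0.85355·0.00153753) = √(0.000192194) = 0.01386.
z = (0.15375 − 0.14492)/0.01386 = 0.00883/0.01386 = 0.637.
Two-sided p-value ≈ 2·Φ(−0.637) = 0.5241; since p > α = 0.01, fail to reject H₀.

z = 0.637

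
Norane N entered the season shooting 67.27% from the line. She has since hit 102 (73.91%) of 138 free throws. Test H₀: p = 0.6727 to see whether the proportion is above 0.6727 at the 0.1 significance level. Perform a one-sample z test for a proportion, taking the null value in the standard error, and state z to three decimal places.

p̂ = 102/138 = 0.73913.
Standard error under H₀: √(0.6727×0.3273/138) = 0.03994.
z = (0.73913 − 0.6727)/0.03994 = 0.06643/0.03994 = 1.663.
p-value = P(Z > 1.663) ≈ 0.0481, so at α = 0.1 we reject H₀.

z = 1.663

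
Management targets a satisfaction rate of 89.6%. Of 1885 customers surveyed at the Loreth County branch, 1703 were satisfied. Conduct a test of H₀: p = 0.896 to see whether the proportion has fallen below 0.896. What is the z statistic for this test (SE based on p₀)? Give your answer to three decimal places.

z = 1.059

p̂ = 1703/1885 ≈ 0.903448.
Standard error under H₀: √(0.896×0.104/1885) = 0.007031.
z = (0.903448 − 0.896)/0.007031 = 0.007448/0.007031 = 1.059.
p-value = P(Z < 1.059) ≈ 0.8553.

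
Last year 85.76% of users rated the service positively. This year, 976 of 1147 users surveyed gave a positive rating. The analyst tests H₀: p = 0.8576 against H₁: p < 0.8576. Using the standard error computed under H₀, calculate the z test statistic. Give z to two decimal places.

z = -0.65

p̂ = 976/1147 ≈ 0.8509.
Under H₀, SE = √(0.8576·0.1424/1147) = √(0.000106471) = 0.0103.
z = (0.8509 − 0.8576)/0.0103 = -0.0067/0.0103 = -0.65.
p-value = P(Z < -0.648) ≈ 0.2585.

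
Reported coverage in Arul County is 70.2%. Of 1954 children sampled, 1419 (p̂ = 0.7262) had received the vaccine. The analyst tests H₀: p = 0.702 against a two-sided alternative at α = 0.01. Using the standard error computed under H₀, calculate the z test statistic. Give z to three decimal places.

z = 2.339

p̂ = 1419/1954 ≈ 0.726203.
Standard error under H₀: √(0.702×0.298/1954) = 0.010347.
z = (0.726203 − 0.702)/0.010347 = 0.024203/0.010347 = 2.339.
p-value = 2·P(Z > 2.339) ≈ 0.0193; since p > α = 0.01, fail to reject H₀.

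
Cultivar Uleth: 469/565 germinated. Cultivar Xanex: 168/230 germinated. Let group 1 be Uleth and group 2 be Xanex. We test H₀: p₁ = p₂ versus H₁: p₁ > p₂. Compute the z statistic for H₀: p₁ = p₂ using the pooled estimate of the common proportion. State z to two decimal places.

z = 3.19

p̂₁ = 469/565 ≈ 0.83009, p̂₂ = 168/230 ≈ 0.73043.
Pooled p̂ = (469+168)/(565+230) = 637/795 = 0.80126.
SE = √(p̂(1−p̂)(1/n₁+1/n₂)) = √(0.80126·0.19874·0.00611774) = √(0.000974211) = 0.03121.
z = (0.83009 − 0.73043)/0.03121 = 0.09966/0.03121 = 3.19.
p-value = P(Z > 3.193) ≈ 0.0007.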